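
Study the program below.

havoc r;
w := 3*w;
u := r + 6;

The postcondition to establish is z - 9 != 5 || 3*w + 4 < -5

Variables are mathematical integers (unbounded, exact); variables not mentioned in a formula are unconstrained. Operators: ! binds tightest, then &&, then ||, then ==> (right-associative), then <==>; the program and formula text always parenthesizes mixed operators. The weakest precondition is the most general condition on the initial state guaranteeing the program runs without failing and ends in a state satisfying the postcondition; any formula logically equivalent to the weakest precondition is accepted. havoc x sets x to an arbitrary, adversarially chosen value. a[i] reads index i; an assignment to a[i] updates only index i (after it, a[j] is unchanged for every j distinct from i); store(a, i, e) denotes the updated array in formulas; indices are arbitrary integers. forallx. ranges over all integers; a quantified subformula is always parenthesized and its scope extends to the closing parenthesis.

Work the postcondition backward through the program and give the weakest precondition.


Working backward. After the program, the postcondition z - 9 != 5 || 3*w + 4 < -5 must hold; in canonical form it is z != 14 || 3*w < -9.
Before u := r + 6: z != 14 || 3*w < -9
Before w := 3*w: z != 14 || 9*w < -9
Before havoc r: z != 14 || 9*w < -9
Answer: WP = z != 14 || 9*w < -9


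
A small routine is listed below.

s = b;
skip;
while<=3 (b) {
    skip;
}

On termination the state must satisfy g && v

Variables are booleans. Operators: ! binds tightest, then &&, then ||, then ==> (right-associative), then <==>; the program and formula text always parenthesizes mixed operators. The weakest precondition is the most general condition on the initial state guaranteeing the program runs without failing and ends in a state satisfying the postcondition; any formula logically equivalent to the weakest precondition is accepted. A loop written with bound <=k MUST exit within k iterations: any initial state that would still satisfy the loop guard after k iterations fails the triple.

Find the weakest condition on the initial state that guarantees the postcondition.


Working backward. After the program, g && v must hold.
Before the loop (bound <=3), unroll the exhaustion recursion (WP_0 = exit-now case; WP_j = one more guarded iteration, up to j = 3):
  WP_0: (!b) && g && v
  WP_1: (b ==> ((!b) && g && v)) && ((!b) ==> (g && v))
  WP_2: (b ==> ((b ==> ((!b) && g && v)) && ((!b) ==> (g && v)))) && ((!b) ==> (g && v))
  WP_3: (b ==> ((b ==> ((b ==> ((!b) && g && v)) && ((!b) ==> (g && v)))) && ((!b) ==> (g && v)))) && ((!b) ==> (g && v))
So before the loop: (b ==> ((b ==> ((b ==> ((!b) && g && v)) && ((!b) ==> (g && v)))) && ((!b) ==> (g && v)))) && ((!b) ==> (g && v))
Before skip: (b ==> ((b ==> ((b ==> ((!b) && g && v)) && ((!b) ==> (g && v)))) && ((!b) ==> (g && v)))) && ((!b) ==> (g && v))
Before s := b: (b ==> ((b ==> ((b ==> ((!b) && g && v)) && ((!b) ==> (g && v)))) && ((!b) ==> (g && v)))) && ((!b) ==> (g && v))
Answer: WP = (b ==> ((b ==> ((b ==> ((!b) && g && v)) && ((!b) ==> (g && v)))) && ((!b) ==> (g && v)))) && ((!b) ==> (g && v))


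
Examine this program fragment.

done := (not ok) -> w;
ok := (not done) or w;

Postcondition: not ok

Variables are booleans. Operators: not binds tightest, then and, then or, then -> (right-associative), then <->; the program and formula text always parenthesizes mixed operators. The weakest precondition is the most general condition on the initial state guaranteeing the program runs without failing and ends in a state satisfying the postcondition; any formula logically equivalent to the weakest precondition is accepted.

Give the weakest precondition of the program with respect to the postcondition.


Working backward. After the program, not ok must hold.
Before ok := (not done) or w: not ((not done) or w)
Before done := (not ok) -> w: not ((not ((not ok) -> w)) or w)
Answer: WP = not ((not ((not ok) -> w)) or w)


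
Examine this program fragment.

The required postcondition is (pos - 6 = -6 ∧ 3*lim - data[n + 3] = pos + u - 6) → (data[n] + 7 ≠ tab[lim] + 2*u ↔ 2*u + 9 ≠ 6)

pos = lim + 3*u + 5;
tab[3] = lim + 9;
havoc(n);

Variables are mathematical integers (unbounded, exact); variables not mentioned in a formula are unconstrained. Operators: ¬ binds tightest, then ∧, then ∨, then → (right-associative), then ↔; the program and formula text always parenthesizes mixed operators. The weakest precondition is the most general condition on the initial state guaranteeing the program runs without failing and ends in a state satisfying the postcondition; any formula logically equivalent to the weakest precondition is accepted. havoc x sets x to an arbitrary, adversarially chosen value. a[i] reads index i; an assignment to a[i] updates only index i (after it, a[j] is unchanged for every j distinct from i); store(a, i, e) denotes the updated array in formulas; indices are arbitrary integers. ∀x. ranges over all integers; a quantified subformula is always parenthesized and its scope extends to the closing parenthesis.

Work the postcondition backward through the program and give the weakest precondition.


Working backward. After the program, the postcondition (pos - 6 = -6 ∧ 3*lim - data[n + 3] = pos + u - 6) → (data[n] + 7 ≠ tab[lim] + 2*u ↔ 2*u + 9 ≠ 6) must hold; in canonical form it is (pos = 0 ∧ 3*lim = data[n + 3] + pos + u - 6) → (data[n] ≠ tab[lim] + 2*u - 7 ↔ 2*u ≠ -3).
Before havoc n: ∀n_1. ((pos = 0 ∧ 3*lim = data[n_1 + 3] + pos + u - 6) → (data[n_1] ≠ tab[lim] + 2*u - 7 ↔ 2*u ≠ -3))
Before tab[3] := lim + 9: ∀n_1. ((pos = 0 ∧ 3*lim = data[n_1 + 3] + pos + u - 6) → (data[n_1] ≠ store(tab, 3, lim + 9)[lim] + 2*u - 7 ↔ 2*u ≠ -3))
Before pos := lim + 3*u + 5: ∀n_1. ((lim + 3*u = -5 ∧ 2*lim = data[n_1 + 3] + 4*u - 1) → (data[n_1] ≠ store(tab, 3, lim + 9)[lim] + 2*u - 7 ↔ 2*u ≠ -3))
Answer: WP = ∀n_1. ((lim + 3*u = -5 ∧ 2*lim = data[n_1 + 3] + 4*u - 1) → (data[n_1] ≠ store(tab, 3, lim + 9)[lim] + 2*u - 7 ↔ 2*u ≠ -3))


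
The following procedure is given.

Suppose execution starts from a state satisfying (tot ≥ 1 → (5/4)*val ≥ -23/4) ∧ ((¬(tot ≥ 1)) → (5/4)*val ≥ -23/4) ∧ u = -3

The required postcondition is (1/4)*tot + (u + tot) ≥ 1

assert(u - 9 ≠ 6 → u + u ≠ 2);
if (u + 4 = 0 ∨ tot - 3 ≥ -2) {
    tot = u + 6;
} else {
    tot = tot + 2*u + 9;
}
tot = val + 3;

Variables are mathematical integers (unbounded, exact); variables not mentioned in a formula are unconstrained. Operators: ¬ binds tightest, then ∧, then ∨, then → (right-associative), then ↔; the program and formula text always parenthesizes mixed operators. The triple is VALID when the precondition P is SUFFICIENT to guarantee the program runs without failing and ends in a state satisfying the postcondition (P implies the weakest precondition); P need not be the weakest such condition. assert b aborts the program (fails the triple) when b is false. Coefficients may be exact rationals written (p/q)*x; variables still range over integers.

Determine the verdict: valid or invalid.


Working backward. After the program, the postcondition (1/4)*tot + (u + tot) ≥ 1 must hold; in canonical form it is (5/4)*tot + u ≥ 1.
Before tot := val + 3: u + (5/4)*val ≥ -11/4
Then branch requires u + (5/4)*val ≥ -11/4; else branch requires u + (5/4)*val ≥ -11/4.
Before the if: ((u = -4 ∨ tot ≥ 1) → u + (5/4)*val ≥ -11/4) ∧ ((¬(u = -4 ∨ tot ≥ 1)) → u + (5/4)*val ≥ -11/4)
Before assert u - 9 ≠ 6 → u + u ≠ 2: (u ≠ 15 → 2*u ≠ 2) ∧ ((u = -4 ∨ tot ≥ 1) → u + (5/4)*val ≥ -11/4) ∧ ((¬(u = -4 ∨ tot ≥ 1)) → u + (5/4)*val ≥ -11/4)
The weakest precondition is (u ≠ 15 → 2*u ≠ 2) ∧ ((u = -4 ∨ tot ≥ 1) → u + (5/4)*val ≥ -11/4) ∧ ((¬(u = -4 ∨ tot ≥ 1)) → u + (5/4)*val ≥ -11/4).
Check whether (tot ≥ 1 → (5/4)*val ≥ -23/4) ∧ ((¬(tot ≥ 1)) → (5/4)*val ≥ -23/4) ∧ u = -3 implies it.
Countermodel: at the initial state tot = 1, u = -3, val = 0, the precondition holds but the weakest precondition fails.
Answer: invalid


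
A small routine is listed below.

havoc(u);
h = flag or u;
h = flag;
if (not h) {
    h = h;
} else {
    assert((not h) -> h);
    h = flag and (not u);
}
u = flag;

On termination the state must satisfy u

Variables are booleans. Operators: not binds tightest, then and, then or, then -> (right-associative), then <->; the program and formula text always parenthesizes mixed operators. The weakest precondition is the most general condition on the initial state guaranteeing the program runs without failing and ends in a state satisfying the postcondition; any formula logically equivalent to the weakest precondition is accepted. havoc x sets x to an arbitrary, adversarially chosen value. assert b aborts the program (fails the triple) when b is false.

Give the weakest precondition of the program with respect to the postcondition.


Working backward. After the program, u must hold.
Before u := flag: flag
Then branch requires flag; else branch requires ((not h) -> h) and flag.
Before the if: ((not h) -> flag) and (h -> (((not h) -> h) and flag))
Before h := flag: ((not flag) -> flag) and (flag -> (((not flag) -> flag) and flag))
Before h := flag or u: ((not flag) -> flag) and (flag -> (((not flag) -> flag) and flag))
Before havoc u: ((not flag) -> flag) and (flag -> (((not flag) -> flag) and flag))
Answer: WP = ((not flag) -> flag) and (flag -> (((not flag) -> flag) and flag))


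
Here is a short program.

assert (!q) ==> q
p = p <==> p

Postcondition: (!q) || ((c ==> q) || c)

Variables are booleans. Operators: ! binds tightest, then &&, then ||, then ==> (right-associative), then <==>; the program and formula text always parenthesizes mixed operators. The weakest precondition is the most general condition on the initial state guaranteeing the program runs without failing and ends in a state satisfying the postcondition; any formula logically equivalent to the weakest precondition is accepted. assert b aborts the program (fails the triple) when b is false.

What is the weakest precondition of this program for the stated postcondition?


Working backward. After the program, the postcondition (!q) || ((c ==> q) || c) must hold; in canonical form it is (!q) || (c ==> q) || c.
Before p := p <==> p: (!q) || (c ==> q) || c
Before assert (!q) ==> q: ((!q) ==> q) && ((!q) || (c ==> q) || c)
Answer: WP = ((!q) ==> q) && ((!q) || (c ==> q) || c)


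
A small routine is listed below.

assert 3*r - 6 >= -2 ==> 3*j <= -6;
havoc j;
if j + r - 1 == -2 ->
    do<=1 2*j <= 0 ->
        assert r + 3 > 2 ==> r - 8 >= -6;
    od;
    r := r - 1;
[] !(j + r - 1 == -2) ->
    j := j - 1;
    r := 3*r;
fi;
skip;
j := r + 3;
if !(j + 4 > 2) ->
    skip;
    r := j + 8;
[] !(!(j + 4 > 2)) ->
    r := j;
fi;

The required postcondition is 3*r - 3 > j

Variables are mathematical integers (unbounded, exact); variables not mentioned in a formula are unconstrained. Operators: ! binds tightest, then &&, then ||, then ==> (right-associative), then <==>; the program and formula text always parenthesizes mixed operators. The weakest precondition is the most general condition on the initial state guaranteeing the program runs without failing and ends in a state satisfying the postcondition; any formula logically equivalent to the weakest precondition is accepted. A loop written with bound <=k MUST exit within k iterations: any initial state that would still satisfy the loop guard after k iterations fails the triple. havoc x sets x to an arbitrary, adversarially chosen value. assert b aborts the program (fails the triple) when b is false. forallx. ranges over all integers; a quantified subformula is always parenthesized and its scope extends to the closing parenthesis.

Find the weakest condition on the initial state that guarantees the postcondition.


Working backward. After the program, the postcondition 3*r - 3 > j must hold; in canonical form it is 3*r > j + 3.
Then branch requires 2*j > -21; else branch requires 2*j > 3.
Before the if: ((!(j > -2)) ==> 2*j > -21) && (j > -2 ==> 2*j > 3)
Before j := r + 3: ((!(r > -5)) ==> 2*r > -27) && (r > -5 ==> 2*r > -3)
Before skip: ((!(r > -5)) ==> 2*r > -27) && (r > -5 ==> 2*r > -3)
Then branch requires (2*j <= 0 ==> ((r > -1 ==> r >= 2) && (!(2*j <= 0)) && ((!(r > -4)) ==> 2*r > -25) && (r > -4 ==> 2*r > -1))) && ((!(2*j <= 0)) ==> (((!(r > -4)) ==> 2*r > -25) && (r > -4 ==> 2*r > -1))); else branch requires ((!(3*r > -5)) ==> 6*r > -27) && (3*r > -5 ==> 6*r > -3).
Before the if: (j + r == -1 ==> ((2*j <= 0 ==> ((r > -1 ==> r >= 2) && (!(2*j <= 0)) && ((!(r > -4)) ==> 2*r > -25) && (r > -4 ==> 2*r > -1))) && ((!(2*j <= 0)) ==> (((!(r > -4)) ==> 2*r > -25) && (r > -4 ==> 2*r > -1))))) && ((!(j + r == -1)) ==> (((!(3*r > -5)) ==> 6*r > -27) && (3*r > -5 ==> 6*r > -3)))
Before havoc j: forall j_1. ((j_1 + r == -1 ==> ((2*j_1 <= 0 ==> ((r > -1 ==> r >= 2) && (!(2*j_1 <= 0)) && ((!(r > -4)) ==> 2*r > -25) && (r > -4 ==> 2*r > -1))) && ((!(2*j_1 <= 0)) ==> (((!(r > -4)) ==> 2*r > -25) && (r > -4 ==> 2*r > -1))))) && ((!(j_1 + r == -1)) ==> (((!(3*r > -5)) ==> 6*r > -27) && (3*r > -5 ==> 6*r > -3))))
Before assert 3*r - 6 >= -2 ==> 3*j <= -6: (3*r >= 4 ==> 3*j <= -6) && (forall j_1. ((j_1 + r == -1 ==> ((2*j_1 <= 0 ==> ((r > -1 ==> r >= 2) && (!(2*j_1 <= 0)) && ((!(r > -4)) ==> 2*r > -25) && (r > -4 ==> 2*r > -1))) && ((!(2*j_1 <= 0)) ==> (((!(r > -4)) ==> 2*r > -25) && (r > -4 ==> 2*r > -1))))) && ((!(j_1 + r == -1)) ==> (((!(3*r > -5)) ==> 6*r > -27) && (3*r > -5 ==> 6*r > -3)))))
Answer: WP = (3*r >= 4 ==> 3*j <= -6) && (forall j_1. ((j_1 + r == -1 ==> ((2*j_1 <= 0 ==> ((r > -1 ==> r >= 2) && (!(2*j_1 <= 0)) && ((!(r > -4)) ==> 2*r > -25) && (r > -4 ==> 2*r > -1))) && ((!(2*j_1 <= 0)) ==> (((!(r > -4)) ==> 2*r > -25) && (r > -4 ==> 2*r > -1))))) && ((!(j_1 + r == -1)) ==> (((!(3*r > -5)) ==> 6*r > -27) && (3*r > -5 ==> 6*r > -3)))))


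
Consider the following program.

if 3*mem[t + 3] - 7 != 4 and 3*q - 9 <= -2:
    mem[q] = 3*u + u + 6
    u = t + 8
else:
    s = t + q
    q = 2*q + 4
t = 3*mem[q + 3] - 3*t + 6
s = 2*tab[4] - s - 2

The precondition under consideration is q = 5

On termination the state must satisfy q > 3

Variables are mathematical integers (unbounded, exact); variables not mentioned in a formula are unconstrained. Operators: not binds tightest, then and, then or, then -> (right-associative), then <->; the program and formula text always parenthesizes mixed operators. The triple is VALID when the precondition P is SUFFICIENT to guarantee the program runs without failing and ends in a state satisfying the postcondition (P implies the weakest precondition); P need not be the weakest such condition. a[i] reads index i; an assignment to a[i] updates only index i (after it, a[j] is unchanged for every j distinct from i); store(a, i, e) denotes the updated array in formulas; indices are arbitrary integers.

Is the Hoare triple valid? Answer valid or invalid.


Working backward. After the program, q > 3 must hold.
Before s := 2*tab[4] - s - 2: q > 3
Before t := 3*mem[q + 3] - 3*t + 6: q > 3
Then branch requires q > 3; else branch requires 2*q > -1.
Before the if: ((3*mem[t + 3] != 11 and 3*q <= 7) -> q > 3) and ((not (3*mem[t + 3] != 11 and 3*q <= 7)) -> 2*q > -1)
The weakest precondition is ((3*mem[t + 3] != 11 and 3*q <= 7) -> q > 3) and ((not (3*mem[t + 3] != 11 and 3*q <= 7)) -> 2*q > -1).
Check whether q = 5 implies it.
Every state satisfying the precondition satisfies the weakest precondition: the implication holds.
Answer: valid


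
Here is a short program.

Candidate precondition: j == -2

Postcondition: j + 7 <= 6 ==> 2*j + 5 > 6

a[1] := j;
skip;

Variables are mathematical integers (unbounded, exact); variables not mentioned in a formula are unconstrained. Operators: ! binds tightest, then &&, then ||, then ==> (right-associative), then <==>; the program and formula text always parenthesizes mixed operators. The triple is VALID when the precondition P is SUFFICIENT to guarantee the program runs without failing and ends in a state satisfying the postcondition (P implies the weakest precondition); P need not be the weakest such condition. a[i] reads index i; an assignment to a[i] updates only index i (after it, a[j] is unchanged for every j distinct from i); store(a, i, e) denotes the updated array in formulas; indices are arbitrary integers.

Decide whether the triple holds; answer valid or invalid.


Working backward. After the program, the postcondition j + 7 <= 6 ==> 2*j + 5 > 6 must hold; in canonical form it is j <= -1 ==> 2*j > 1.
Before skip: j <= -1 ==> 2*j > 1
Before a[1] := j: j <= -1 ==> 2*j > 1
The weakest precondition is j <= -1 ==> 2*j > 1.
Check whether j == -2 implies it.
Countermodel: at the initial state j = -2, the precondition holds but the weakest precondition fails.
Answer: invalid


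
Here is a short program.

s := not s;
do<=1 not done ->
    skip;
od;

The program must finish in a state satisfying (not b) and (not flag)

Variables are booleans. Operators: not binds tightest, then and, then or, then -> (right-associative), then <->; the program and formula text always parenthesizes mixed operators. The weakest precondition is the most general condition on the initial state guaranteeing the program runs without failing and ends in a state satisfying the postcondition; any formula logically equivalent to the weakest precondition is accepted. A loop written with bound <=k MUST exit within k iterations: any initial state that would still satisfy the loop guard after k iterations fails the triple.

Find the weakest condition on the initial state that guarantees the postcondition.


Working backward. After the program, (not b) and (not flag) must hold.
Before the loop (bound <=1), unroll the exhaustion recursion (WP_0 = exit-now case; WP_j = one more guarded iteration, up to j = 1):
  WP_0: done and (not b) and (not flag)
  WP_1: ((not done) -> (done and (not b) and (not flag))) and (done -> ((not b) and (not flag)))
So before the loop: ((not done) -> (done and (not b) and (not flag))) and (done -> ((not b) and (not flag)))
Before s := not s: ((not done) -> (done and (not b) and (not flag))) and (done -> ((not b) and (not flag)))
Answer: WP = ((not done) -> (done and (not b) and (not flag))) and (done -> ((not b) and (not flag)))


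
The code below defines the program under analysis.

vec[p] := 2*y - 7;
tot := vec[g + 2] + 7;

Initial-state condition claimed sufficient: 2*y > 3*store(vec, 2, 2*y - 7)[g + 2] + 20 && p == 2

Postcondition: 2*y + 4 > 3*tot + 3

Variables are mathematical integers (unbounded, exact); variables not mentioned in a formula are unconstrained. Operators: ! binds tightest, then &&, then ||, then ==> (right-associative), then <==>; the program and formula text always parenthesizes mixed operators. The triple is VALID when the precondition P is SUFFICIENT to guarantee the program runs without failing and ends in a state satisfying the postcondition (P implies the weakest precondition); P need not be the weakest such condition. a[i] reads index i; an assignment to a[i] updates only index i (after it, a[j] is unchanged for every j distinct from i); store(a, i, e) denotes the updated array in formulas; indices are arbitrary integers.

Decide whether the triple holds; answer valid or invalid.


Working backward. After the program, the postcondition 2*y + 4 > 3*tot + 3 must hold; in canonical form it is 2*y > 3*tot - 1.
Before tot := vec[g + 2] + 7: 2*y > 3*vec[g + 2] + 20
Before vec[p] := 2*y - 7: 2*y > 3*store(vec, p, 2*y - 7)[g + 2] + 20
The weakest precondition is 2*y > 3*store(vec, p, 2*y - 7)[g + 2] + 20.
Check whether 2*y > 3*store(vec, 2, 2*y - 7)[g + 2] + 20 && p == 2 implies it.
Every state satisfying the precondition satisfies the weakest precondition: the implication holds.
Answer: valid


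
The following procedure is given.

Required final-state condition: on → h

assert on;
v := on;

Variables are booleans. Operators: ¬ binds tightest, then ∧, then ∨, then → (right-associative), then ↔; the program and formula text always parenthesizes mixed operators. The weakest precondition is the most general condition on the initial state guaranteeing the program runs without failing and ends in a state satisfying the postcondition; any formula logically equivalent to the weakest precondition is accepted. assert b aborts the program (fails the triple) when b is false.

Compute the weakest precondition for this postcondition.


Working backward. After the program, on → h must hold.
Before v := on: on → h
Before assert on: on ∧ (on → h)
Answer: WP = on ∧ (on → h)


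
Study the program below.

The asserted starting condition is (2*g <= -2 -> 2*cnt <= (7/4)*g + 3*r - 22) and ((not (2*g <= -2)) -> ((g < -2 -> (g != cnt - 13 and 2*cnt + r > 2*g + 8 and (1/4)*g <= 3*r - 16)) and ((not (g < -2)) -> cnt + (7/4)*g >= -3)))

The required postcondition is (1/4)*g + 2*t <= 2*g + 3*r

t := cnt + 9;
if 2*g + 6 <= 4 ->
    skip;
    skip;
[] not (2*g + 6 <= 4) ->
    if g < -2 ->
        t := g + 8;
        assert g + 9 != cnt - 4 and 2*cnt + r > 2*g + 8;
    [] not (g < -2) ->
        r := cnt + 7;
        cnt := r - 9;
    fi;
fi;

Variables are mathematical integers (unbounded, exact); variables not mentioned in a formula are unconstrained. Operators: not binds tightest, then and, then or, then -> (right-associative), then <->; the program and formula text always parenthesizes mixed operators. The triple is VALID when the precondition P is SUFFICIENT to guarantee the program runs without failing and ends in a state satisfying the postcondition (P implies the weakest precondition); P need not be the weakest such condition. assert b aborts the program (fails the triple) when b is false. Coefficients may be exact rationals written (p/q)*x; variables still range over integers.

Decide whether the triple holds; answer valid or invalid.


Working backward. After the program, the postcondition (1/4)*g + 2*t <= 2*g + 3*r must hold; in canonical form it is 2*t <= (7/4)*g + 3*r.
Then branch requires 2*t <= (7/4)*g + 3*r; else branch requires (g < -2 -> (g != cnt - 13 and 2*cnt + r > 2*g + 8 and (1/4)*g <= 3*r - 16)) and ((not (g < -2)) -> 2*t <= 3*cnt + (7/4)*g + 21).
Before the if: (2*g <= -2 -> 2*t <= (7/4)*g + 3*r) and ((not (2*g <= -2)) -> ((g < -2 -> (g != cnt - 13 and 2*cnt + r > 2*g + 8 and (1/4)*g <= 3*r - 16)) and ((not (g < -2)) -> 2*t <= 3*cnt + (7/4)*g + 21)))
Before t := cnt + 9: (2*g <= -2 -> 2*cnt <= (7/4)*g + 3*r - 18) and ((not (2*g <= -2)) -> ((g < -2 -> (g != cnt - 13 and 2*cnt + r > 2*g + 8 and (1/4)*g <= 3*r - 16)) and ((not (g < -2)) -> cnt + (7/4)*g >= -3)))
The weakest precondition is (2*g <= -2 -> 2*cnt <= (7/4)*g + 3*r - 18) and ((not (2*g <= -2)) -> ((g < -2 -> (g != cnt - 13 and 2*cnt + r > 2*g + 8 and (1/4)*g <= 3*r - 16)) and ((not (g < -2)) -> cnt + (7/4)*g >= -3))).
Check whether (2*g <= -2 -> 2*cnt <= (7/4)*g + 3*r - 22) and ((not (2*g <= -2)) -> ((g < -2 -> (g != cnt - 13 and 2*cnt + r > 2*g + 8 and (1/4)*g <= 3*r - 16)) and ((not (g < -2)) -> cnt + (7/4)*g >= -3))) implies it.
Every state satisfying the precondition satisfies the weakest precondition: the implication holds.
Answer: valid


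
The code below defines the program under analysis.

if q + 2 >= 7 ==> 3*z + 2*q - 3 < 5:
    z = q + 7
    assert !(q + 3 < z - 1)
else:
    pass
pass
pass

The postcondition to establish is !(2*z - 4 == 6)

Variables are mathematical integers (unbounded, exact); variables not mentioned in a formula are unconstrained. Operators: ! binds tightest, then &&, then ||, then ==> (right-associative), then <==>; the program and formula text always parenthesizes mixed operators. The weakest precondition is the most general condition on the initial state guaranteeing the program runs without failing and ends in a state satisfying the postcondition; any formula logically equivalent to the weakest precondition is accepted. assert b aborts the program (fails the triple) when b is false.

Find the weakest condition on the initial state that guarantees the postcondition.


Working backward. After the program, the postcondition !(2*z - 4 == 6) must hold; in canonical form it is !(2*z == 10).
Before skip: !(2*z == 10)
Before skip: !(2*z == 10)
Then branch requires false; else branch requires !(2*z == 10).
Before the if: (!(q >= 5 ==> 2*q + 3*z < 8)) && ((!(q >= 5 ==> 2*q + 3*z < 8)) ==> (!(2*z == 10)))
Answer: WP = (!(q >= 5 ==> 2*q + 3*z < 8)) && ((!(q >= 5 ==> 2*q + 3*z < 8)) ==> (!(2*z == 10)))


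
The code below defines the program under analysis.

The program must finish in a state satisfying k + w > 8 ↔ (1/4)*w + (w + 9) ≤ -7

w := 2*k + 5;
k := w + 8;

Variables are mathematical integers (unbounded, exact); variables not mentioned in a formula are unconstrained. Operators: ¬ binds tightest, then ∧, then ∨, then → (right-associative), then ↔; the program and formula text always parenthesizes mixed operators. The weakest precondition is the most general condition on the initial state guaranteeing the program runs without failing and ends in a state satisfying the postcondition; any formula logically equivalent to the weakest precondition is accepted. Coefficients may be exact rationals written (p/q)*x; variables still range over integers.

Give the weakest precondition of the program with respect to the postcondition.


Working backward. After the program, the postcondition k + w > 8 ↔ (1/4)*w + (w + 9) ≤ -7 must hold; in canonical form it is k + w > 8 ↔ (5/4)*w ≤ -16.
Before k := w + 8: 2*w > 0 ↔ (5/4)*w ≤ -16
Before w := 2*k + 5: 4*k > -10 ↔ (5/2)*k ≤ -89/4
Answer: WP = 4*k > -10 ↔ (5/2)*k ≤ -89/4


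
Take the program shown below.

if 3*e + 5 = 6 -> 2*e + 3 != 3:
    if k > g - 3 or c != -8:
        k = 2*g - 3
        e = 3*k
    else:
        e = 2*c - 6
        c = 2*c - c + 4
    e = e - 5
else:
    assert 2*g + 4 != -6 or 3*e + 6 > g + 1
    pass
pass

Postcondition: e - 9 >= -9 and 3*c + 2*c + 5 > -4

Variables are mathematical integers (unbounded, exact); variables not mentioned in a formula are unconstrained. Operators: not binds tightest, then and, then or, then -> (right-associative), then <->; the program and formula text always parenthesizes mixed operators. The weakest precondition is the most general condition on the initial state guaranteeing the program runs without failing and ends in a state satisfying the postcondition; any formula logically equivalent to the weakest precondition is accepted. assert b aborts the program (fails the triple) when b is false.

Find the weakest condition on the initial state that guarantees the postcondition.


Working backward. After the program, the postcondition e - 9 >= -9 and 3*c + 2*c + 5 > -4 must hold; in canonical form it is e >= 0 and 5*c > -9.
Before skip: e >= 0 and 5*c > -9
Then branch requires ((k > g - 3 or c != -8) -> (6*g >= 14 and 5*c > -9)) and ((not (k > g - 3 or c != -8)) -> (2*c >= 11 and 5*c > -29)); else branch requires (2*g != -10 or 3*e > g - 5) and e >= 0 and 5*c > -9.
Before the if: ((3*e = 1 -> 2*e != 0) -> (((k > g - 3 or c != -8) -> (6*g >= 14 and 5*c > -9)) and ((not (k > g - 3 or c != -8)) -> (2*c >= 11 and 5*c > -29)))) and ((not (3*e = 1 -> 2*e != 0)) -> ((2*g != -10 or 3*e > g - 5) and e >= 0 and 5*c > -9))
Answer: WP = ((3*e = 1 -> 2*e != 0) -> (((k > g - 3 or c != -8) -> (6*g >= 14 and 5*c > -9)) and ((not (k > g - 3 or c != -8)) -> (2*c >= 11 and 5*c > -29)))) and ((not (3*e = 1 -> 2*e != 0)) -> ((2*g != -10 or 3*e > g - 5) and e >= 0 and 5*c > -9))


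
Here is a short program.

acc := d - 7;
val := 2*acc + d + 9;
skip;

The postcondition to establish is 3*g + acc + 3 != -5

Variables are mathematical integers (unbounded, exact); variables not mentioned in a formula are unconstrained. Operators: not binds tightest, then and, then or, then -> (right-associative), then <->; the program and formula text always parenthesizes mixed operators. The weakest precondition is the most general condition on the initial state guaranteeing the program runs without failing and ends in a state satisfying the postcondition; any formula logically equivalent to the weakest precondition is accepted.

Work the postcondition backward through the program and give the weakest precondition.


Working backward. After the program, the postcondition 3*g + acc + 3 != -5 must hold; in canonical form it is acc + 3*g != -8.
Before skip: acc + 3*g != -8
Before val := 2*acc + d + 9: acc + 3*g != -8
Before acc := d - 7: d + 3*g != -1
Answer: WP = d + 3*g != -1


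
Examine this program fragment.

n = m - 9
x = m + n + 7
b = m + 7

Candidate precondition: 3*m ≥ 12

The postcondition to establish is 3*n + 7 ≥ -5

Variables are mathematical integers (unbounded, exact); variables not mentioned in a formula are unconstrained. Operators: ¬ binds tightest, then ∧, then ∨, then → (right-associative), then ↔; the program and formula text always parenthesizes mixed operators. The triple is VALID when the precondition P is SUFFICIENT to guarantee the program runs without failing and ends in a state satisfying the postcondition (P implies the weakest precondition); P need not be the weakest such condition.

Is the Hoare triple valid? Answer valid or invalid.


Working backward. After the program, the postcondition 3*n + 7 ≥ -5 must hold; in canonical form it is 3*n ≥ -12.
Before b := m + 7: 3*n ≥ -12
Before x := m + n + 7: 3*n ≥ -12
Before n := m - 9: 3*m ≥ 15
The weakest precondition is 3*m ≥ 15.
Check whether 3*m ≥ 12 implies it.
Countermodel: at the initial state m = 4, the precondition holds but the weakest precondition fails.
Answer: invalid


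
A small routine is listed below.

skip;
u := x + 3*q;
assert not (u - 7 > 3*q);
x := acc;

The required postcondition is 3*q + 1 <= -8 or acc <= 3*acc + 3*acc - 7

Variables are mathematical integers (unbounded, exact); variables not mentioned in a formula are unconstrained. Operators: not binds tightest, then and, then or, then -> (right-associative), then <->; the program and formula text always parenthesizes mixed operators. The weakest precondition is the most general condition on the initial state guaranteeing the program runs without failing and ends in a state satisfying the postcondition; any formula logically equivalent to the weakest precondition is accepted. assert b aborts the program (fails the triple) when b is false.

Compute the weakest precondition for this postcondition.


Working backward. After the program, the postcondition 3*q + 1 <= -8 or acc <= 3*acc + 3*acc - 7 must hold; in canonical form it is 3*q <= -9 or 5*acc >= 7.
Before x := acc: 3*q <= -9 or 5*acc >= 7
Before assert not (u - 7 > 3*q): (not (u > 3*q + 7)) and (3*q <= -9 or 5*acc >= 7)
Before u := x + 3*q: (not (x > 7)) and (3*q <= -9 or 5*acc >= 7)
Before skip: (not (x > 7)) and (3*q <= -9 or 5*acc >= 7)
Answer: WP = (not (x > 7)) and (3*q <= -9 or 5*acc >= 7)


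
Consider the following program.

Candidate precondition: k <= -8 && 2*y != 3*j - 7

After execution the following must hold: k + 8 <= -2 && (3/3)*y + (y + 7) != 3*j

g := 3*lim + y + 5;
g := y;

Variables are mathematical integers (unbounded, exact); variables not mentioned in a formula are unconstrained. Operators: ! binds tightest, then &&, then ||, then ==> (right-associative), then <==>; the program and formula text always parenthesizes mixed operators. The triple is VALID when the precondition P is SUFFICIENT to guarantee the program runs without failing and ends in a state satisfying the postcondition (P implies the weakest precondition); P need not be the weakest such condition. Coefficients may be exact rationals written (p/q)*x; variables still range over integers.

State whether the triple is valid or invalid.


Working backward. After the program, the postcondition k + 8 <= -2 && (3/3)*y + (y + 7) != 3*j must hold; in canonical form it is k <= -10 && 2*y != 3*j - 7.
Before g := y: k <= -10 && 2*y != 3*j - 7
Before g := 3*lim + y + 5: k <= -10 && 2*y != 3*j - 7
The weakest precondition is k <= -10 && 2*y != 3*j - 7.
Check whether k <= -8 && 2*y != 3*j - 7 implies it.
Countermodel: at the initial state j = 2, k = -8, y = -1, the precondition holds but the weakest precondition fails.
Answer: invalid


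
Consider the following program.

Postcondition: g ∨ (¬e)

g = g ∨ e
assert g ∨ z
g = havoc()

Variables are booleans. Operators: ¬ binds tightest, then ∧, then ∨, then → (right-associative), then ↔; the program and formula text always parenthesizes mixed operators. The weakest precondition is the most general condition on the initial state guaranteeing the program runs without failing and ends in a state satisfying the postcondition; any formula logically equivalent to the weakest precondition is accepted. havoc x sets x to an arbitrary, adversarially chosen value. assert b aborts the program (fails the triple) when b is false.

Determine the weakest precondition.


Working backward. After the program, g ∨ (¬e) must hold.
Before havoc g: ¬e
Before assert g ∨ z: (g ∨ z) ∧ (¬e)
Before g := g ∨ e: (g ∨ e ∨ z) ∧ (¬e)
Answer: WP = (g ∨ e ∨ z) ∧ (¬e)


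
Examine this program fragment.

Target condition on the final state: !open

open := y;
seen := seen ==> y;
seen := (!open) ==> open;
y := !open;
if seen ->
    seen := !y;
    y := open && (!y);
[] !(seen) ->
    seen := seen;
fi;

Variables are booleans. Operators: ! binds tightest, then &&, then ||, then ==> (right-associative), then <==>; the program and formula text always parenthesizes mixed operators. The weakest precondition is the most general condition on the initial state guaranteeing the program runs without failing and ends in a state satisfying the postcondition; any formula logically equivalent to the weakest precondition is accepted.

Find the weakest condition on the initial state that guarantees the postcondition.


Working backward. After the program, !open must hold.
Then branch requires !open; else branch requires !open.
Before the if: (seen ==> (!open)) && ((!seen) ==> (!open))
Before y := !open: (seen ==> (!open)) && ((!seen) ==> (!open))
Before seen := (!open) ==> open: (((!open) ==> open) ==> (!open)) && ((!((!open) ==> open)) ==> (!open))
Before seen := seen ==> y: (((!open) ==> open) ==> (!open)) && ((!((!open) ==> open)) ==> (!open))
Before open := y: (((!y) ==> y) ==> (!y)) && ((!((!y) ==> y)) ==> (!y))
Answer: WP = (((!y) ==> y) ==> (!y)) && ((!((!y) ==> y)) ==> (!y))


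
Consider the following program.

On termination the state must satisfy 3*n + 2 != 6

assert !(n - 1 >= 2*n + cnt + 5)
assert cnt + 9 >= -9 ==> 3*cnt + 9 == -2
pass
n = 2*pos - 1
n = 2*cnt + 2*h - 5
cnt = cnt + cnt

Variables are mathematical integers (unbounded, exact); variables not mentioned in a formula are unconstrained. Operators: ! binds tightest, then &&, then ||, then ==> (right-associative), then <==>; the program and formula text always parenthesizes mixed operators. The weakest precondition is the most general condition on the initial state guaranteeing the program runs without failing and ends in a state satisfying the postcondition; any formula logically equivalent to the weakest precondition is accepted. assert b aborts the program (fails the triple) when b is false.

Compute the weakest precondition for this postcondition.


Working backward. After the program, the postcondition 3*n + 2 != 6 must hold; in canonical form it is 3*n != 4.
Before cnt := cnt + cnt: 3*n != 4
Before n := 2*cnt + 2*h - 5: 6*cnt + 6*h != 19
Before n := 2*pos - 1: 6*cnt + 6*h != 19
Before skip: 6*cnt + 6*h != 19
Before assert cnt + 9 >= -9 ==> 3*cnt + 9 == -2: (cnt >= -18 ==> 3*cnt == -11) && 6*cnt + 6*h != 19
Before assert !(n - 1 >= 2*n + cnt + 5): (!(cnt + n <= -6)) && (cnt >= -18 ==> 3*cnt == -11) && 6*cnt + 6*h != 19
Answer: WP = (!(cnt + n <= -6)) && (cnt >= -18 ==> 3*cnt == -11) && 6*cnt + 6*h != 19


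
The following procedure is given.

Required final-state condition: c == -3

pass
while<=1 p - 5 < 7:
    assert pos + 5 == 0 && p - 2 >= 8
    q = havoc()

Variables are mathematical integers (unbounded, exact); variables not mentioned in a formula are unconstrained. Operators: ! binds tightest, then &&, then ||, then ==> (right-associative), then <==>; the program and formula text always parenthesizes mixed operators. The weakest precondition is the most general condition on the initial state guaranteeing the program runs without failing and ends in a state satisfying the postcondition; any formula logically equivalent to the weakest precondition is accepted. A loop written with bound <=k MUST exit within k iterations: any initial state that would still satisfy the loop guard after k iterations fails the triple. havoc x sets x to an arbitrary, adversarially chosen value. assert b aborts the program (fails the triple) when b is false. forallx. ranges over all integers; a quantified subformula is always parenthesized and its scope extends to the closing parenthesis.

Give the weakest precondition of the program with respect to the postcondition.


Working backward. After the program, c == -3 must hold.
Before the loop (bound <=1), unroll the exhaustion recursion (WP_0 = exit-now case; WP_j = one more guarded iteration, up to j = 1):
  WP_0: (!(p < 12)) && c == -3
  WP_1: (p < 12 ==> (pos == -5 && p >= 10 && (!(p < 12)) && c == -3)) && ((!(p < 12)) ==> c == -3)
So before the loop: (p < 12 ==> (pos == -5 && p >= 10 && (!(p < 12)) && c == -3)) && ((!(p < 12)) ==> c == -3)
Before skip: (p < 12 ==> (pos == -5 && p >= 10 && (!(p < 12)) && c == -3)) && ((!(p < 12)) ==> c == -3)
Answer: WP = (p < 12 ==> (pos == -5 && p >= 10 && (!(p < 12)) && c == -3)) && ((!(p < 12)) ==> c == -3)


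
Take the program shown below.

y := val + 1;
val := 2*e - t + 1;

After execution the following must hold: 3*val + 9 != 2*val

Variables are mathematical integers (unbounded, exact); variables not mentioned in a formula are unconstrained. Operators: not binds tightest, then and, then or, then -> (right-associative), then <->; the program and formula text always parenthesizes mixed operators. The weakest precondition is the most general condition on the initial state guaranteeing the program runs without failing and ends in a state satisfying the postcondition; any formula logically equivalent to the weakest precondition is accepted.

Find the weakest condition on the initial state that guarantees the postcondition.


Working backward. After the program, the postcondition 3*val + 9 != 2*val must hold; in canonical form it is val != -9.
Before val := 2*e - t + 1: 2*e != t - 10
Before y := val + 1: 2*e != t - 10
Answer: WP = 2*e != t - 10


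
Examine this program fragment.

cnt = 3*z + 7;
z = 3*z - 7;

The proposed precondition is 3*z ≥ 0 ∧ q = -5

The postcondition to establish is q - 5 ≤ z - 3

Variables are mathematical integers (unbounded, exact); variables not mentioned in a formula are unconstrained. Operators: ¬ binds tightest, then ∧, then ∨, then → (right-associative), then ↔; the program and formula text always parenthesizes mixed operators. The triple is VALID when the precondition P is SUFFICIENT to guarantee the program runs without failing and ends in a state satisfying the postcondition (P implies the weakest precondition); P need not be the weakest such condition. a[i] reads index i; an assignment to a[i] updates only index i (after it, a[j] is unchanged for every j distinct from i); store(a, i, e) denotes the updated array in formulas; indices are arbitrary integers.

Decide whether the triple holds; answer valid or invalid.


Working backward. After the program, the postcondition q - 5 ≤ z - 3 must hold; in canonical form it is q ≤ z + 2.
Before z := 3*z - 7: q ≤ 3*z - 5
Before cnt := 3*z + 7: q ≤ 3*z - 5
The weakest precondition is q ≤ 3*z - 5.
Check whether 3*z ≥ 0 ∧ q = -5 implies it.
Every state satisfying the precondition satisfies the weakest precondition: the implication holds.
Answer: valid


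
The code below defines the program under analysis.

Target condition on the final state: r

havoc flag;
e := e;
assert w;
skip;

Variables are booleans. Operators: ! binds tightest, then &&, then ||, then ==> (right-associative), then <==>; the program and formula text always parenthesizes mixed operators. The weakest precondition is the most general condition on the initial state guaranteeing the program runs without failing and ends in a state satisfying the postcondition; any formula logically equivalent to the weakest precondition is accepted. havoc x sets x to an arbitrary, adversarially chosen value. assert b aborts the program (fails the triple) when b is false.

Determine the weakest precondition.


Working backward. After the program, r must hold.
Before skip: r
Before assert w: w && r
Before e := e: w && r
Before havoc flag: w && r
Answer: WP = w && r
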